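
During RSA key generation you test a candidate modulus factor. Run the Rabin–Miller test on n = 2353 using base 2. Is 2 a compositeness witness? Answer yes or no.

yes

n − 1 = 2352 = 2^4 · 147, so s = 4 and d = 147.
Repeated squaring mod 2353: 2^1 ≡ 2, 2^2 ≡ 4, 2^4 ≡ 16, 2^8 ≡ 256, 2^16 ≡ 2005, 2^32 ≡ 1101, 2^64 ≡ 406, 2^128 ≡ 126.
147 = 128 + 16 + 2 + 1, so 2^147 ≡ 126·2005·4·2 ≡ 2166 (mod 2353).
x_0 = 2^147 mod 2353 = 2166.
x_0 is neither 1 nor 2352, so continue squaring.
x_1 = 2166^2 mod 2353 = 2027.
x_2 = 2027^2 mod 2353 = 391.
x_3 = 391^2 mod 2353 = 2289.
Reached i = s−1 = 3 without hitting −1: 2 is a Miller–Rabin witness and 2353 is composite.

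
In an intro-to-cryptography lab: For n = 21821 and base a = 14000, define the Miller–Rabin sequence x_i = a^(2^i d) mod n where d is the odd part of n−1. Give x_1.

1

n − 1 = 21820 = 2^2 · 5455, so s = 2 and d = 5455.
x_0 = 14000^5455 mod 21821 = 1.
x_1 = 1^2 mod 21821 = 1.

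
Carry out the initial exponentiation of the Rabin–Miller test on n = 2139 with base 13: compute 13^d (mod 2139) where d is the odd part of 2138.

238

n − 1 = 2138 = 2^1 · 1069, so s = 1 and d = 1069.
By repeated squaring, 13^1069 ≡ 238 (mod 2139).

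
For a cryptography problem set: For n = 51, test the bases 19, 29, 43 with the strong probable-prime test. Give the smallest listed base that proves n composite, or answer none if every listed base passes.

19

n − 1 = 50 = 2^1 · 25, so s = 1 and d = 25.
Base 19: x_0 = 19^25 mod 51 = 19. x_0 ∉ {1, 50} and s = 1, so 19 is a Miller–Rabin witness and 51 is composite.
Base 29: x_0 = 29^25 mod 51 = 5. x_0 ∉ {1, 50} and s = 1, so 29 is a Miller–Rabin witness and 51 is composite.
Base 43: x_0 = 43^25 mod 51 = 43. x_0 ∉ {1, 50} and s = 1, so 43 is a Miller–Rabin witness and 51 is composite.
The smallest witness among the given bases is 19.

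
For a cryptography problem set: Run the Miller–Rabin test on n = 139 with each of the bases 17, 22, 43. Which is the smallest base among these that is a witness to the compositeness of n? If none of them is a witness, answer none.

none

n − 1 = 138 = 2^1 · 69, so s = 1 and d = 69.
Base 17: x_0 = 17^69 mod 139 = 138. x_0 = 138 ≡ −1, so 17 is not a witness.
Base 22: x_0 = 22^69 mod 139 = 138. x_0 = 138 ≡ −1, so 22 is not a witness.
Base 43: x_0 = 43^69 mod 139 = 138. x_0 = 138 ≡ −1, so 43 is not a witness.
No listed base is a witness for 139.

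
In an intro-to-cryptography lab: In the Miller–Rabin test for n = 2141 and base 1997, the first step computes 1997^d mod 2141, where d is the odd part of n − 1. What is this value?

n − 1 = 2140 = 2^2 · 535, so s = 2 and d = 535.
By repeated squaring, 1997^535 ≡ 1 (mod 2141).

1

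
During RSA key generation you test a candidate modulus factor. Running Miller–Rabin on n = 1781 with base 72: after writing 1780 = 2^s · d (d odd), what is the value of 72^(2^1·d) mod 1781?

1271

n − 1 = 1780 = 2^2 · 445, so s = 2 and d = 445.
Repeated squaring mod 1781: 72^1 ≡ 72, 72^2 ≡ 1622, 72^4 ≡ 347, 72^8 ≡ 1082, 72^16 ≡ 607, 72^32 ≡ 1563, 72^64 ≡ 1218, 72^128 ≡ 1732, 72^256 ≡ 620.
445 = 256 + 128 + 32 + 16 + 8 + 4 + 1, so 72^445 ≡ 620·1732·1563·607·1082·347·72 ≡ 1567 (mod 1781).
x_0 = 1567.
x_1 = 1567^2 mod 1781 = 1271.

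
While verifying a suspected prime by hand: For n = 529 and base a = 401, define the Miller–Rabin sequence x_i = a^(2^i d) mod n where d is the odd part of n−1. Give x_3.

47

n − 1 = 528 = 2^4 · 33, so s = 4 and d = 33.
Repeated squaring mod 529: 401^1 ≡ 401, 401^2 ≡ 514, 401^4 ≡ 225, 401^8 ≡ 370, 401^16 ≡ 418, 401^32 ≡ 154.
33 = 32 + 1, so 401^33 ≡ 154·401 ≡ 390 (mod 529).
x_0 = 390.
x_1 = 390^2 mod 529 = 277.
x_2 = 277^2 mod 529 = 24.
x_3 = 24^2 mod 529 = 47.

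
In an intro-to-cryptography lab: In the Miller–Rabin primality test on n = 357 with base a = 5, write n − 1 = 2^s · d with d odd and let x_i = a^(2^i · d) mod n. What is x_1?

331

n − 1 = 356 = 2^2 · 89, so s = 2 and d = 89.
x_0 = 5^89 mod 357 = 80.
x_1 = 80^2 mod 357 = 331.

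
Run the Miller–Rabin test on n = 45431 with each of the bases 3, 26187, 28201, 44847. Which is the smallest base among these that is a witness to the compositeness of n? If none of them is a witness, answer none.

n − 1 = 45430 = 2^1 · 22715, so s = 1 and d = 22715.
Base 3: x_0 = 3^22715 mod 45431 = 23610. x_0 ∉ {1, 45430} and s = 1, so 3 is a Miller–Rabin witness and 45431 is composite.
Base 26187: x_0 = 26187^22715 mod 45431 = 37861. x_0 ∉ {1, 45430} and s = 1, so 26187 is a Miller–Rabin witness and 45431 is composite.
Base 28201: x_0 = 28201^22715 mod 45431 = 16128. x_0 ∉ {1, 45430} and s = 1, so 28201 is a Miller–Rabin witness and 45431 is composite.
Base 44847: x_0 = 44847^22715 mod 45431 = 21611. x_0 ∉ {1, 45430} and s = 1, so 44847 is a Miller–Rabin witness and 45431 is composite.
The smallest witness among the given bases is 3.

3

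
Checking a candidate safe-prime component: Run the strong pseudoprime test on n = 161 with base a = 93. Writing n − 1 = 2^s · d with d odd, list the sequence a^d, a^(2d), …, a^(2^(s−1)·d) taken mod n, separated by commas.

n − 1 = 160 = 2^5 · 5, so s = 5 and d = 5.
x_0 = 93^5 mod 161 = 116.
x_1 = 116^2 mod 161 = 93.
x_2 = 93^2 mod 161 = 116.
x_3 = 116^2 mod 161 = 93.
x_4 = 93^2 mod 161 = 116.

116, 93, 116, 93, 116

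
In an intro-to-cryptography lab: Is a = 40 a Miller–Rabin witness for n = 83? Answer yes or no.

n − 1 = 82 = 2^1 · 41, so s = 1 and d = 41.
x_0 = 40^41 mod 83 = 1.
x_0 = 1, so 40 is not a witness.

no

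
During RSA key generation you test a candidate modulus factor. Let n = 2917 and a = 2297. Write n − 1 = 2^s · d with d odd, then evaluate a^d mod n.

1

n − 1 = 2916 = 2^2 · 729, so s = 2 and d = 729.
2297^729 mod 2917 = 1.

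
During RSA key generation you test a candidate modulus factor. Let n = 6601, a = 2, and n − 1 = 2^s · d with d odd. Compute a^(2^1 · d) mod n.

4509

n − 1 = 6600 = 2^3 · 825, so s = 3 and d = 825.
x_0 = 2^825 mod 6601 = 2738.
x_1 = 2738^2 mod 6601 = 4509.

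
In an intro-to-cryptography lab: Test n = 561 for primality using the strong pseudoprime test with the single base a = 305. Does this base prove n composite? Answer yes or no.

n − 1 = 560 = 2^4 · 35, so s = 4 and d = 35.
x_0 = 305^35 mod 561 = 560.
x_0 = 560 ≡ −1, so 305 is not a witness.

no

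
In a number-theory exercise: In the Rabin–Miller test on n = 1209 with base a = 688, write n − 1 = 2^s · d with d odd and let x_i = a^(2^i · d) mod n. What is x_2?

118

n − 1 = 1208 = 2^3 · 151, so s = 3 and d = 151.
x_0 = 688^151 mod 1209 = 688.
x_1 = 688^2 mod 1209 = 625.
x_2 = 625^2 mod 1209 = 118.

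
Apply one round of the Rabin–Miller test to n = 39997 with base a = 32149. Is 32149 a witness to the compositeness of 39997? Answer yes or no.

n − 1 = 39996 = 2^2 · 9999, so s = 2 and d = 9999.
x_0 = 32149^9999 mod 39997 = 1.
x_0 = 1, so 32149 is not a witness.

no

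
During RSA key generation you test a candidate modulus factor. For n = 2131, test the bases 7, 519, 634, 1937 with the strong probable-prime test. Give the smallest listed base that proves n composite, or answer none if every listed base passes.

n − 1 = 2130 = 2^1 · 1065, so s = 1 and d = 1065.
Base 7: x_0 = 7^1065 mod 2131 = 1. x_0 = 1, so 7 is not a witness.
Base 519: x_0 = 519^1065 mod 2131 = 2130. x_0 = 2130 ≡ −1, so 519 is not a witness.
Base 634: x_0 = 634^1065 mod 2131 = 1. x_0 = 1, so 634 is not a witness.
Base 1937: x_0 = 1937^1065 mod 2131 = 1. x_0 = 1, so 1937 is not a witness.
No listed base is a witness for 2131.

none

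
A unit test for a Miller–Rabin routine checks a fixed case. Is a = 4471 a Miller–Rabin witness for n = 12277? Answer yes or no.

no

n − 1 = 12276 = 2^2 · 3069, so s = 2 and d = 3069.
x_0 = 4471^3069 mod 12277 = 8000.
x_0 is neither 1 nor 12276, so continue squaring.
x_1 = 8000^2 mod 12277 = 12276.
x_1 ≡ −1, so 4471 is not a witness.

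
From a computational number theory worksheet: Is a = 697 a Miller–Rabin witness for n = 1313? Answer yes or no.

n − 1 = 1312 = 2^5 · 41, so s = 5 and d = 41.
Repeated squaring mod 1313: 697^1 ≡ 697, 697^2 ≡ 1312, 697^4 ≡ 1, 697^8 ≡ 1, 697^16 ≡ 1, 697^32 ≡ 1.
41 = 32 + 8 + 1, so 697^41 ≡ 1·1·697 ≡ 697 (mod 1313).
x_0 = 697^41 mod 1313 = 697.
x_0 is neither 1 nor 1312, so continue squaring.
x_1 = 697^2 mod 1313 = 1312.
x_1 ≡ −1, so 697 is not a witness.

no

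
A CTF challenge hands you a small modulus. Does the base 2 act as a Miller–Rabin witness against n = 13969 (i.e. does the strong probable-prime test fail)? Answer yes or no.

n − 1 = 13968 = 2^4 · 873, so s = 4 and d = 873.
By repeated squaring, 2^873 ≡ 114 (mod 13969).
x_0 = 2^873 mod 13969 = 114.
x_0 is neither 1 nor 13968, so continue squaring.
x_1 = 114^2 mod 13969 = 12996.
x_2 = 12996^2 mod 13969 = 10806.
x_3 = 10806^2 mod 13969 = 2765.
Reached i = s−1 = 3 without hitting −1: 2 is a Miller–Rabin witness and 13969 is composite.

yes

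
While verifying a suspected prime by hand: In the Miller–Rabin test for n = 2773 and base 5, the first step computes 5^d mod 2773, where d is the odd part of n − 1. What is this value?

548

n − 1 = 2772 = 2^2 · 693, so s = 2 and d = 693.
5^693 mod 2773 = 548.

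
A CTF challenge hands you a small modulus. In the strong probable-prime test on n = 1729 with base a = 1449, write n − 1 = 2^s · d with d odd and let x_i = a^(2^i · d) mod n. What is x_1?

n − 1 = 1728 = 2^6 · 27, so s = 6 and d = 27.
x_0 = 1449^27 mod 1729 = 476.
x_1 = 476^2 mod 1729 = 77.

77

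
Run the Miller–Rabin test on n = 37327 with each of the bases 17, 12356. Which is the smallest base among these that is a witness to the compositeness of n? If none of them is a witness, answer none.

17

n − 1 = 37326 = 2^1 · 18663, so s = 1 and d = 18663.
Base 17: x_0 = 17^18663 mod 37327 = 286. x_0 ∉ {1, 37326} and s = 1, so 17 is a Miller–Rabin witness and 37327 is composite.
Base 12356: x_0 = 12356^18663 mod 37327 = 32755. x_0 ∉ {1, 37326} and s = 1, so 12356 is a Miller–Rabin witness and 37327 is composite.
The smallest witness among the given bases is 17.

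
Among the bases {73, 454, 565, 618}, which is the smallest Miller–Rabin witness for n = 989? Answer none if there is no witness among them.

n − 1 = 988 = 2^2 · 247, so s = 2 and d = 247.
Base 73: x_0 = 73^247 mod 989 = 104. x_0 is neither 1 nor 988, so continue squaring. x_1 = 104^2 mod 989 = 926. Reached i = s−1 = 1 without hitting −1: 73 is a Miller–Rabin witness and 989 is composite.
Base 454: x_0 = 454^247 mod 989 = 182. x_0 is neither 1 nor 988, so continue squaring. x_1 = 182^2 mod 989 = 487. Reached i = s−1 = 1 without hitting −1: 454 is a Miller–Rabin witness and 989 is composite.
Base 565: x_0 = 565^247 mod 989 = 694. x_0 is neither 1 nor 988, so continue squaring. x_1 = 694^2 mod 989 = 982. Reached i = s−1 = 1 without hitting −1: 565 is a Miller–Rabin witness and 989 is composite.
Base 618: x_0 = 618^247 mod 989 = 815. x_0 is neither 1 nor 988, so continue squaring. x_1 = 815^2 mod 989 = 606. Reached i = s−1 = 1 without hitting −1: 618 is a Miller–Rabin witness and 989 is composite.
The smallest witness among the given bases is 73.

73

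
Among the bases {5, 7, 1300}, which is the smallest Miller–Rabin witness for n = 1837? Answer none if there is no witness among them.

5

n − 1 = 1836 = 2^2 · 459, so s = 2 and d = 459.
Base 5: x_0 = 5^459 mod 1837 = 86. x_0 is neither 1 nor 1836, so continue squaring. x_1 = 86^2 mod 1837 = 48. Reached i = s−1 = 1 without hitting −1: 5 is a Miller–Rabin witness and 1837 is composite.
Base 7: x_0 = 7^459 mod 1837 = 1691. x_0 is neither 1 nor 1836, so continue squaring. x_1 = 1691^2 mod 1837 = 1109. Reached i = s−1 = 1 without hitting −1: 7 is a Miller–Rabin witness and 1837 is composite.
Base 1300: x_0 = 1300^459 mod 1837 = 908. x_0 is neither 1 nor 1836, so continue squaring. x_1 = 908^2 mod 1837 = 1488. Reached i = s−1 = 1 without hitting −1: 1300 is a Miller–Rabin witness and 1837 is composite.
The smallest witness among the given bases is 5.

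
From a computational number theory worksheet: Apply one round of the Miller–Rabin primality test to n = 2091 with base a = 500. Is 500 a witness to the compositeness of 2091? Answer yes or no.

n − 1 = 2090 = 2^1 · 1045, so s = 1 and d = 1045.
x_0 = 500^1045 mod 2091 = 419.
x_0 ∉ {1, 2090} and s = 1, so 500 is a Miller–Rabin witness and 2091 is composite.

yes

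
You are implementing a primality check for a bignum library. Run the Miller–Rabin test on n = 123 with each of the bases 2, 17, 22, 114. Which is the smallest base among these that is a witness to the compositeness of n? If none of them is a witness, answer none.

n − 1 = 122 = 2^1 · 61, so s = 1 and d = 61.
Base 2: x_0 = 2^61 mod 123 = 2. x_0 ∉ {1, 122} and s = 1, so 2 is a Miller–Rabin witness and 123 is composite.
Base 17: x_0 = 17^61 mod 123 = 65. x_0 ∉ {1, 122} and s = 1, so 17 is a Miller–Rabin witness and 123 is composite.
Base 22: x_0 = 22^61 mod 123 = 19. x_0 ∉ {1, 122} and s = 1, so 22 is a Miller–Rabin witness and 123 is composite.
Base 114: x_0 = 114^61 mod 123 = 114. x_0 ∉ {1, 122} and s = 1, so 114 is a Miller–Rabin witness and 123 is composite.
The smallest witness among the given bases is 2.

2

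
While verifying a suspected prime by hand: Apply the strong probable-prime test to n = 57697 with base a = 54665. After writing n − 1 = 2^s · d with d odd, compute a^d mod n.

43930

n − 1 = 57696 = 2^5 · 1803, so s = 5 and d = 1803.
54665^1803 mod 57697 = 43930.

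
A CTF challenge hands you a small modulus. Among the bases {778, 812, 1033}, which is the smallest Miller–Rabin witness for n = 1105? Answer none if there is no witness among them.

n − 1 = 1104 = 2^4 · 69, so s = 4 and d = 69.
Base 778: x_0 = 778^69 mod 1105 = 268. x_0 is neither 1 nor 1104, so continue squaring. x_1 = 268^2 mod 1105 = 1104. x_1 ≡ −1, so 778 is not a witness.
Base 812: x_0 = 812^69 mod 1105 = 642. x_0 is neither 1 nor 1104, so continue squaring. x_1 = 642^2 mod 1105 = 1104. x_1 ≡ −1, so 812 is not a witness.
Base 1033: x_0 = 1033^69 mod 1105 = 863. x_0 is neither 1 nor 1104, so continue squaring. x_1 = 863^2 mod 1105 = 1104. x_1 ≡ −1, so 1033 is not a witness.
No listed base is a witness for 1105.

none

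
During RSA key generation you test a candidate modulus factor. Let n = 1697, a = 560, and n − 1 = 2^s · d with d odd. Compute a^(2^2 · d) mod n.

1283

n − 1 = 1696 = 2^5 · 53, so s = 5 and d = 53.
Repeated squaring mod 1697: 560^1 ≡ 560, 560^2 ≡ 1352, 560^4 ≡ 235, 560^8 ≡ 921, 560^16 ≡ 1438, 560^32 ≡ 898.
53 = 32 + 16 + 4 + 1, so 560^53 ≡ 898·1438·235·560 ≡ 1661 (mod 1697).
x_0 = 1661.
x_1 = 1661^2 mod 1697 = 1296.
x_2 = 1296^2 mod 1697 = 1283.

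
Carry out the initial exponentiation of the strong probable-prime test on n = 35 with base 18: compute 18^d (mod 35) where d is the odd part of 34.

n − 1 = 34 = 2^1 · 17, so s = 1 and d = 17.
Repeated squaring mod 35: 18^1 ≡ 18, 18^2 ≡ 9, 18^4 ≡ 11, 18^8 ≡ 16, 18^16 ≡ 11.
17 = 16 + 1, so 18^17 ≡ 11·18 ≡ 23 (mod 35).

23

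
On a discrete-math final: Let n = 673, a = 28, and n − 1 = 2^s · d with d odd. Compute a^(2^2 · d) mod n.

58

n − 1 = 672 = 2^5 · 21, so s = 5 and d = 21.
x_0 = 28^21 mod 673 = 209.
x_1 = 209^2 mod 673 = 609.
x_2 = 609^2 mod 673 = 58.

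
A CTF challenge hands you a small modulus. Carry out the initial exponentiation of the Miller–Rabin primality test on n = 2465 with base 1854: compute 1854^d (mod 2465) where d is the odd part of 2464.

1259

n − 1 = 2464 = 2^5 · 77, so s = 5 and d = 77.
Repeated squaring mod 2465: 1854^1 ≡ 1854, 1854^2 ≡ 1106, 1854^4 ≡ 596, 1854^8 ≡ 256, 1854^16 ≡ 1446, 1854^32 ≡ 596, 1854^64 ≡ 256.
77 = 64 + 8 + 4 + 1, so 1854^77 ≡ 256·256·596·1854 ≡ 1259 (mod 2465).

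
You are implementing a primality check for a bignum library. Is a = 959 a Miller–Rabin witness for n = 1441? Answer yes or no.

n − 1 = 1440 = 2^5 · 45, so s = 5 and d = 45.
x_0 = 959^45 mod 1441 = 1440.
x_0 = 1440 ≡ −1, so 959 is not a witness.

no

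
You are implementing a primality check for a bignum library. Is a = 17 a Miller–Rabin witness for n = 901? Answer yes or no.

n − 1 = 900 = 2^2 · 225, so s = 2 and d = 225.
x_0 = 17^225 mod 901 = 272.
x_0 is neither 1 nor 900, so continue squaring.
x_1 = 272^2 mod 901 = 102.
Reached i = s−1 = 1 without hitting −1: 17 is a Miller–Rabin witness and 901 is composite.

yes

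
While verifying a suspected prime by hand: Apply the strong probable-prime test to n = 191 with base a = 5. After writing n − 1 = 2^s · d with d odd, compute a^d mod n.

n − 1 = 190 = 2^1 · 95, so s = 1 and d = 95.
5^95 mod 191 = 1.

1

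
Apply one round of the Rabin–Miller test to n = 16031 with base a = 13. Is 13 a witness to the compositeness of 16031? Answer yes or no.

n − 1 = 16030 = 2^1 · 8015, so s = 1 and d = 8015.
x_0 = 13^8015 mod 16031 = 55.
x_0 ∉ {1, 16030} and s = 1, so 13 is a Miller–Rabin witness and 16031 is composite.

yes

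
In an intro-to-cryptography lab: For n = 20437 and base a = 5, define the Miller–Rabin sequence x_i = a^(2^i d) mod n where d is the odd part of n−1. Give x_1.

8393

n − 1 = 20436 = 2^2 · 5109, so s = 2 and d = 5109.
Repeated squaring mod 20437: 5^1 ≡ 5, 5^2 ≡ 25, 5^4 ≡ 625, 5^8 ≡ 2322, 5^16 ≡ 16753, 5^32 ≡ 1688, 5^64 ≡ 8601, 5^128 ≡ 15698, 5^256 ≡ 18295, 5^512 ≡ 10276, 5^1024 ≡ 18634, 5^2048 ≡ 1326, 5^4096 ≡ 694.
5109 = 4096 + 512 + 256 + 128 + 64 + 32 + 16 + 4 + 1, so 5^5109 ≡ 694·10276·18295·15698·8601·1688·16753·625·5 ≡ 8511 (mod 20437).
x_0 = 8511.
x_1 = 8511^2 mod 20437 = 8393.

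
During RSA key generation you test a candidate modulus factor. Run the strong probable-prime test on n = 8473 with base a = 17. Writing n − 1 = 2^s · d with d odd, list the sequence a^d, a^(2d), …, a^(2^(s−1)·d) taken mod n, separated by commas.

n − 1 = 8472 = 2^3 · 1059, so s = 3 and d = 1059.
x_0 = 17^1059 mod 8473 = 6637.
x_1 = 6637^2 mod 8473 = 7115.
x_2 = 7115^2 mod 8473 = 5523.

6637, 7115, 5523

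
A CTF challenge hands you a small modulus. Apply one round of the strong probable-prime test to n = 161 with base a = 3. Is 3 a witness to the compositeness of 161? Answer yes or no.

n − 1 = 160 = 2^5 · 5, so s = 5 and d = 5.
x_0 = 3^5 mod 161 = 82.
x_0 is neither 1 nor 160, so continue squaring.
x_1 = 82^2 mod 161 = 123.
x_2 = 123^2 mod 161 = 156.
x_3 = 156^2 mod 161 = 25.
x_4 = 25^2 mod 161 = 142.
Reached i = s−1 = 4 without hitting −1: 3 is a Miller–Rabin witness and 161 is composite.

yes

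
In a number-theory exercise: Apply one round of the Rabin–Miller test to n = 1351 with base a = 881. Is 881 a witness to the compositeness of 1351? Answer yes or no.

n − 1 = 1350 = 2^1 · 675, so s = 1 and d = 675.
By repeated squaring, 881^675 ≡ 1350 (mod 1351).
x_0 = 881^675 mod 1351 = 1350.
x_0 = 1350 ≡ −1, so 881 is not a witness.

no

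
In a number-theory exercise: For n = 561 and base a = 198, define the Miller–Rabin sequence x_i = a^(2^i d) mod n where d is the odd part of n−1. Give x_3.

n − 1 = 560 = 2^4 · 35, so s = 4 and d = 35.
By repeated squaring, 198^35 ≡ 396 (mod 561).
x_0 = 396.
x_1 = 396^2 mod 561 = 297.
x_2 = 297^2 mod 561 = 132.
x_3 = 132^2 mod 561 = 33.

33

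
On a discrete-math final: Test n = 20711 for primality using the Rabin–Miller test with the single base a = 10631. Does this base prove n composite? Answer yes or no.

n − 1 = 20710 = 2^1 · 10355, so s = 1 and d = 10355.
By repeated squaring, 10631^10355 ≡ 871 (mod 20711).
x_0 = 10631^10355 mod 20711 = 871.
x_0 ∉ {1, 20710} and s = 1, so 10631 is a Miller–Rabin witness and 20711 is composite.

yes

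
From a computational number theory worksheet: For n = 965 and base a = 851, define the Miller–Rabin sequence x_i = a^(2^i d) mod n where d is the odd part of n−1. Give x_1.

n − 1 = 964 = 2^2 · 241, so s = 2 and d = 241.
Repeated squaring mod 965: 851^1 ≡ 851, 851^2 ≡ 451, 851^4 ≡ 751, 851^8 ≡ 441, 851^16 ≡ 516, 851^32 ≡ 881, 851^64 ≡ 301, 851^128 ≡ 856.
241 = 128 + 64 + 32 + 16 + 1, so 851^241 ≡ 856·301·881·516·851 ≡ 416 (mod 965).
x_0 = 416.
x_1 = 416^2 mod 965 = 321.

321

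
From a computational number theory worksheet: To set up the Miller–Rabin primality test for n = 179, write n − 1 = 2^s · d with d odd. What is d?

89

Halving: 178 → 89; 89 is odd.
So 178 = 2^1 · 89.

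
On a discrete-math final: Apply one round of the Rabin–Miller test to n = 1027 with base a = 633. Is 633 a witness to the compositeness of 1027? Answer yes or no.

n − 1 = 1026 = 2^1 · 513, so s = 1 and d = 513.
x_0 = 633^513 mod 1027 = 1.
x_0 = 1, so 633 is not a witness.

no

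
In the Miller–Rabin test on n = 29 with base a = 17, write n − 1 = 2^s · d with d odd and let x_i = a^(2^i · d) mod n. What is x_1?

28

n − 1 = 28 = 2^2 · 7, so s = 2 and d = 7.
x_0 = 17^7 mod 29 = 12.
x_1 = 12^2 mod 29 = 28.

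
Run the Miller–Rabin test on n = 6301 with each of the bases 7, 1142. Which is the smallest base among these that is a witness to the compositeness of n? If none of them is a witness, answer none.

n − 1 = 6300 = 2^2 · 1575, so s = 2 and d = 1575.
Base 7: x_0 = 7^1575 mod 6301 = 1. x_0 = 1, so 7 is not a witness.
Base 1142: x_0 = 1142^1575 mod 6301 = 4117. x_0 is neither 1 nor 6300, so continue squaring. x_1 = 4117^2 mod 6301 = 6300. x_1 ≡ −1, so 1142 is not a witness.
No listed base is a witness for 6301.

none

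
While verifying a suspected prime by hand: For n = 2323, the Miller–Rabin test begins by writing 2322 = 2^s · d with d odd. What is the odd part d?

1161

Halving: 2322 → 1161; 1161 is odd.
So 2322 = 2^1 · 1161.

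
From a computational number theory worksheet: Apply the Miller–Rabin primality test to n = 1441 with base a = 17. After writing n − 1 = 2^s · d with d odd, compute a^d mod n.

1099

n − 1 = 1440 = 2^5 · 45, so s = 5 and d = 45.
17^45 mod 1441 = 1099.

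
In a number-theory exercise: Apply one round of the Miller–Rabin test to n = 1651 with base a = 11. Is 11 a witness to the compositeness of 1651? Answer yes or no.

n − 1 = 1650 = 2^1 · 825, so s = 1 and d = 825.
x_0 = 11^825 mod 1651 = 1308.
x_0 ∉ {1, 1650} and s = 1, so 11 is a Miller–Rabin witness and 1651 is composite.

yes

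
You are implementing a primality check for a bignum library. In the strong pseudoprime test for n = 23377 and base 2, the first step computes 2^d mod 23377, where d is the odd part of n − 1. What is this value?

n − 1 = 23376 = 2^4 · 1461, so s = 4 and d = 1461.
2^1461 mod 23377 = 16599.

16599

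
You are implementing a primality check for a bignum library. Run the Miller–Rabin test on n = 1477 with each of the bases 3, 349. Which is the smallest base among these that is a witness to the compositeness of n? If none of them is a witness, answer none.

n − 1 = 1476 = 2^2 · 369, so s = 2 and d = 369.
Base 3: x_0 = 3^369 mod 1477 = 335. x_0 is neither 1 nor 1476, so continue squaring. x_1 = 335^2 mod 1477 = 1450. Reached i = s−1 = 1 without hitting −1: 3 is a Miller–Rabin witness and 1477 is composite.
Base 349: x_0 = 349^369 mod 1477 = 223. x_0 is neither 1 nor 1476, so continue squaring. x_1 = 223^2 mod 1477 = 988. Reached i = s−1 = 1 without hitting −1: 349 is a Miller–Rabin witness and 1477 is composite.
The smallest witness among the given bases is 3.

3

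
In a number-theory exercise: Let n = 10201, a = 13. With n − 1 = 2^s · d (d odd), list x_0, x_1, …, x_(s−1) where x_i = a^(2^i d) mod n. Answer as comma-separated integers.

n − 1 = 10200 = 2^3 · 1275, so s = 3 and d = 1275.
x_0 = 13^1275 mod 10201 = 6665.
x_1 = 6665^2 mod 10201 = 7071.
x_2 = 7071^2 mod 10201 = 3940.

6665, 7071, 3940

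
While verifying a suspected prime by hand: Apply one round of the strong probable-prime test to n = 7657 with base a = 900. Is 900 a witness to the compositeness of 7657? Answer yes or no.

no

n − 1 = 7656 = 2^3 · 957, so s = 3 and d = 957.
By repeated squaring, 900^957 ≡ 1 (mod 7657).
x_0 = 900^957 mod 7657 = 1.
x_0 = 1, so 900 is not a witness.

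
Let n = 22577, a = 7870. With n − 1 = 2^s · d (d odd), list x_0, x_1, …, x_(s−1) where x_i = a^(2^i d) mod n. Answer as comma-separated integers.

n − 1 = 22576 = 2^4 · 1411, so s = 4 and d = 1411.
x_0 = 7870^1411 mod 22577 = 22454.
x_1 = 22454^2 mod 22577 = 15129.
x_2 = 15129^2 mod 22577 = 1015.
x_3 = 1015^2 mod 22577 = 14260.

22454, 15129, 1015, 14260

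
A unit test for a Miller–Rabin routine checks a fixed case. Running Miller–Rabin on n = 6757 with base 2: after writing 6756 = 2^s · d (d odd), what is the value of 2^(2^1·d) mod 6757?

n − 1 = 6756 = 2^2 · 1689, so s = 2 and d = 1689.
Repeated squaring mod 6757: 2^1 ≡ 2, 2^2 ≡ 4, 2^4 ≡ 16, 2^8 ≡ 256, 2^16 ≡ 4723, 2^32 ≡ 1872, 2^64 ≡ 4258, 2^128 ≡ 1533, 2^256 ≡ 5410, 2^512 ≡ 3533, 2^1024 ≡ 1910.
1689 = 1024 + 512 + 128 + 16 + 8 + 1, so 2^1689 ≡ 1910·3533·1533·4723·256·2 ≡ 1759 (mod 6757).
x_0 = 1759.
x_1 = 1759^2 mod 6757 = 6132.

6132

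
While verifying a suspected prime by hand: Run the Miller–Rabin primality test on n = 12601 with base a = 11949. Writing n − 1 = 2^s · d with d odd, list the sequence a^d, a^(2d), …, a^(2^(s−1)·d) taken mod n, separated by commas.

3034, 6426, 12600

n − 1 = 12600 = 2^3 · 1575, so s = 3 and d = 1575.
x_0 = 11949^1575 mod 12601 = 3034.
x_1 = 3034^2 mod 12601 = 6426.
x_2 = 6426^2 mod 12601 = 12600.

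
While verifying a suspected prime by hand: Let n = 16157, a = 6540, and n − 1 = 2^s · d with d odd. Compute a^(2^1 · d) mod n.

635

n − 1 = 16156 = 2^2 · 4039, so s = 2 and d = 4039.
x_0 = 6540^4039 mod 16157 = 14669.
x_1 = 14669^2 mod 16157 = 635.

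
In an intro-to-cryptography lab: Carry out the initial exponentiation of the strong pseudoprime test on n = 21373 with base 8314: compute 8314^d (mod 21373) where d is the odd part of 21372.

n − 1 = 21372 = 2^2 · 5343, so s = 2 and d = 5343.
8314^5343 mod 21373 = 18032.

18032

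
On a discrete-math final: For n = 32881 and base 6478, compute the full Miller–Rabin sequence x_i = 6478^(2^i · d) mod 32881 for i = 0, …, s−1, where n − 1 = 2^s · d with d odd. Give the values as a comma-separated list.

1765, 24411, 27439, 22464

n − 1 = 32880 = 2^4 · 2055, so s = 4 and d = 2055.
x_0 = 6478^2055 mod 32881 = 1765.
x_1 = 1765^2 mod 32881 = 24411.
x_2 = 24411^2 mod 32881 = 27439.
x_3 = 27439^2 mod 32881 = 22464.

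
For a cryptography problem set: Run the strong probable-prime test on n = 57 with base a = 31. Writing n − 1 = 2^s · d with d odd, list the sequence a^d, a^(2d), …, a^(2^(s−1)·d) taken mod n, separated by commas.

31, 49, 7

n − 1 = 56 = 2^3 · 7, so s = 3 and d = 7.
x_0 = 31^7 mod 57 = 31.
x_1 = 31^2 mod 57 = 49.
x_2 = 49^2 mod 57 = 7.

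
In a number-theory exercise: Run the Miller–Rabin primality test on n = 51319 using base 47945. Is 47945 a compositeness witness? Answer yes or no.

no

n − 1 = 51318 = 2^1 · 25659, so s = 1 and d = 25659.
x_0 = 47945^25659 mod 51319 = 51318.
x_0 = 51318 ≡ −1, so 47945 is not a witness.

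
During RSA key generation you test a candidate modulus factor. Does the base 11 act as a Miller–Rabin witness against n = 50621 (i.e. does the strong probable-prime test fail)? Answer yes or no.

yes

n − 1 = 50620 = 2^2 · 12655, so s = 2 and d = 12655.
x_0 = 11^12655 mod 50621 = 9823.
x_0 is neither 1 nor 50620, so continue squaring.
x_1 = 9823^2 mod 50621 = 7703.
Reached i = s−1 = 1 without hitting −1: 11 is a Miller–Rabin witness and 50621 is composite.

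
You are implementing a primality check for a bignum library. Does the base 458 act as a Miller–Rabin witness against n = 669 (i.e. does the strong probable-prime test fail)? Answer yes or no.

yes

n − 1 = 668 = 2^2 · 167, so s = 2 and d = 167.
Repeated squaring mod 669: 458^1 ≡ 458, 458^2 ≡ 367, 458^4 ≡ 220, 458^8 ≡ 232, 458^16 ≡ 304, 458^32 ≡ 94, 458^64 ≡ 139, 458^128 ≡ 589.
167 = 128 + 32 + 4 + 2 + 1, so 458^167 ≡ 589·94·220·367·458 ≡ 158 (mod 669).
x_0 = 458^167 mod 669 = 158.
x_0 is neither 1 nor 668, so continue squaring.
x_1 = 158^2 mod 669 = 211.
Reached i = s−1 = 1 without hitting −1: 458 is a Miller–Rabin witness and 669 is composite.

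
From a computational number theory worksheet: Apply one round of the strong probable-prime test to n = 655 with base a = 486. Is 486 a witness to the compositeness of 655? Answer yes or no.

n − 1 = 654 = 2^1 · 327, so s = 1 and d = 327.
x_0 = 486^327 mod 655 = 521.
x_0 ∉ {1, 654} and s = 1, so 486 is a Miller–Rabin witness and 655 is composite.

yes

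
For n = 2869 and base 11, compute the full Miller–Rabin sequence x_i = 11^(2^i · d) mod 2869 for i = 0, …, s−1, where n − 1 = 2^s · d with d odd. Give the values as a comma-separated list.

n − 1 = 2868 = 2^2 · 717, so s = 2 and d = 717.
x_0 = 11^717 mod 2869 = 1578.
x_1 = 1578^2 mod 2869 = 2661.

1578, 2661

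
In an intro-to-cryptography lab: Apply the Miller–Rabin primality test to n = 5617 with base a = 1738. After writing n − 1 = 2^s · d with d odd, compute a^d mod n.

1861

n − 1 = 5616 = 2^4 · 351, so s = 4 and d = 351.
1738^351 mod 5617 = 1861.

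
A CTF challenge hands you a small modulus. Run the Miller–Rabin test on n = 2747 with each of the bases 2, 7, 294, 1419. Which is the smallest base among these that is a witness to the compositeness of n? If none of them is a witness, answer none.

2

n − 1 = 2746 = 2^1 · 1373, so s = 1 and d = 1373.
Base 2: x_0 = 2^1373 mod 2747 = 443. x_0 ∉ {1, 2746} and s = 1, so 2 is a Miller–Rabin witness and 2747 is composite.
Base 7: x_0 = 7^1373 mod 2747 = 586. x_0 ∉ {1, 2746} and s = 1, so 7 is a Miller–Rabin witness and 2747 is composite.
Base 294: x_0 = 294^1373 mod 2747 = 217. x_0 ∉ {1, 2746} and s = 1, so 294 is a Miller–Rabin witness and 2747 is composite.
Base 1419: x_0 = 1419^1373 mod 2747 = 2054. x_0 ∉ {1, 2746} and s = 1, so 1419 is a Miller–Rabin witness and 2747 is composite.
The smallest witness among the given bases is 2.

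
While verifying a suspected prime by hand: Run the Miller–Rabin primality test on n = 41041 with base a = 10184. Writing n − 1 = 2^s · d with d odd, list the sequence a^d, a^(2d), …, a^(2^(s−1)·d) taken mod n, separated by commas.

11276, 3158, 1, 1

n − 1 = 41040 = 2^4 · 2565, so s = 4 and d = 2565.
x_0 = 10184^2565 mod 41041 = 11276.
x_1 = 11276^2 mod 41041 = 3158.
x_2 = 3158^2 mod 41041 = 1.
x_3 = 1^2 mod 41041 = 1.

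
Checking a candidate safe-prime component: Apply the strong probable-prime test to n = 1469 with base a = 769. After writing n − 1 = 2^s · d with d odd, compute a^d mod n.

817

n − 1 = 1468 = 2^2 · 367, so s = 2 and d = 367.
769^367 mod 1469 = 817.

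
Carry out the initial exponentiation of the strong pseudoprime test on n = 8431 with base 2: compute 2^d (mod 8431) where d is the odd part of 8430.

n − 1 = 8430 = 2^1 · 4215, so s = 1 and d = 4215.
2^4215 mod 8431 = 1.

1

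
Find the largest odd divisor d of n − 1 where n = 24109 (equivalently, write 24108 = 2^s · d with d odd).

Halving: 24108 → 12054 → 6027; 6027 is odd.
So 24108 = 2^2 · 6027.

6027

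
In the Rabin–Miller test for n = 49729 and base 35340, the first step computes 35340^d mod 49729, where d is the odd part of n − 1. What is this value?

n − 1 = 49728 = 2^6 · 777, so s = 6 and d = 777.
By repeated squaring, 35340^777 ≡ 37465 (mod 49729).

37465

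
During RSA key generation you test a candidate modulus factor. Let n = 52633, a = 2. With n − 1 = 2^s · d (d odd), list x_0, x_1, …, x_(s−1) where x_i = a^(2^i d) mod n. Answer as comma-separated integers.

1, 1, 1

n − 1 = 52632 = 2^3 · 6579, so s = 3 and d = 6579.
x_0 = 2^6579 mod 52633 = 1.
x_1 = 1^2 mod 52633 = 1.
x_2 = 1^2 mod 52633 = 1.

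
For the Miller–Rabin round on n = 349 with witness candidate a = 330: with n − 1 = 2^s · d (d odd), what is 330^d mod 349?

n − 1 = 348 = 2^2 · 87, so s = 2 and d = 87.
330^87 mod 349 = 348.

348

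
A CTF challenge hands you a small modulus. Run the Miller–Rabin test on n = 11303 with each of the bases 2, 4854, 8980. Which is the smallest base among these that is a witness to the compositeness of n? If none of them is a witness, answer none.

n − 1 = 11302 = 2^1 · 5651, so s = 1 and d = 5651.
Base 2: x_0 = 2^5651 mod 11303 = 2036. x_0 ∉ {1, 11302} and s = 1, so 2 is a Miller–Rabin witness and 11303 is composite.
Base 4854: x_0 = 4854^5651 mod 11303 = 5901. x_0 ∉ {1, 11302} and s = 1, so 4854 is a Miller–Rabin witness and 11303 is composite.
Base 8980: x_0 = 8980^5651 mod 11303 = 2691. x_0 ∉ {1, 11302} and s = 1, so 8980 is a Miller–Rabin witness and 11303 is composite.
The smallest witness among the given bases is 2.

2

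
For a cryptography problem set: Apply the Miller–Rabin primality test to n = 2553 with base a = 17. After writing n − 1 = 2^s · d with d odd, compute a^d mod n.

2000

n − 1 = 2552 = 2^3 · 319, so s = 3 and d = 319.
Repeated squaring mod 2553: 17^1 ≡ 17, 17^2 ≡ 289, 17^4 ≡ 1825, 17^8 ≡ 1513, 17^16 ≡ 1681, 17^32 ≡ 2143, 17^64 ≡ 2155, 17^128 ≡ 118, 17^256 ≡ 1159.
319 = 256 + 32 + 16 + 8 + 4 + 2 + 1, so 17^319 ≡ 1159·2143·1681·1513·1825·289·17 ≡ 2000 (mod 2553).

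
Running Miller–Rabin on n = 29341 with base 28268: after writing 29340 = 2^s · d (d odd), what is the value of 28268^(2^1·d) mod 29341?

1221

n − 1 = 29340 = 2^2 · 7335, so s = 2 and d = 7335.
Repeated squaring mod 29341: 28268^1 ≡ 28268, 28268^2 ≡ 7030, 28268^4 ≡ 10656, 28268^8 ≡ 666, 28268^16 ≡ 3441, 28268^32 ≡ 16058, 28268^64 ≡ 10656, 28268^128 ≡ 666, 28268^256 ≡ 3441, 28268^512 ≡ 16058, 28268^1024 ≡ 10656, 28268^2048 ≡ 666, 28268^4096 ≡ 3441.
7335 = 4096 + 2048 + 1024 + 128 + 32 + 4 + 2 + 1, so 28268^7335 ≡ 3441·666·10656·666·16058·10656·7030·28268 ≡ 14763 (mod 29341).
x_0 = 14763.
x_1 = 14763^2 mod 29341 = 1221.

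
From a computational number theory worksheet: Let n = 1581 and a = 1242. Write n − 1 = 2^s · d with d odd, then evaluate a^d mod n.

528

n − 1 = 1580 = 2^2 · 395, so s = 2 and d = 395.
1242^395 mod 1581 = 528.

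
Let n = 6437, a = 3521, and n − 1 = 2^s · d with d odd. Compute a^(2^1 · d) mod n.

884

n − 1 = 6436 = 2^2 · 1609, so s = 2 and d = 1609.
Repeated squaring mod 6437: 3521^1 ≡ 3521, 3521^2 ≡ 6216, 3521^4 ≡ 3782, 3521^8 ≡ 510, 3521^16 ≡ 2620, 3521^32 ≡ 2558, 3521^64 ≡ 3372, 3521^128 ≡ 2642, 3521^256 ≡ 2456, 3521^512 ≡ 467, 3521^1024 ≡ 5668.
1609 = 1024 + 512 + 64 + 8 + 1, so 3521^1609 ≡ 5668·467·3372·510·3521 ≡ 3313 (mod 6437).
x_0 = 3313.
x_1 = 3313^2 mod 6437 = 884.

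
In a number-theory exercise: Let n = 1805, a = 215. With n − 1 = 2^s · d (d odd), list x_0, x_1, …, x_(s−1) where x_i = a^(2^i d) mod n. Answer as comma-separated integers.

690, 1385

n − 1 = 1804 = 2^2 · 451, so s = 2 and d = 451.
x_0 = 215^451 mod 1805 = 690.
x_1 = 690^2 mod 1805 = 1385.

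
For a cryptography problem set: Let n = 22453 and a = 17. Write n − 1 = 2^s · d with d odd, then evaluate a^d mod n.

22452

n − 1 = 22452 = 2^2 · 5613, so s = 2 and d = 5613.
17^5613 mod 22453 = 22452.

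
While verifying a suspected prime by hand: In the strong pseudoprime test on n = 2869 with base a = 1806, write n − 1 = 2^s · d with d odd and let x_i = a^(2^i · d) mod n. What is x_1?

799

n − 1 = 2868 = 2^2 · 717, so s = 2 and d = 717.
By repeated squaring, 1806^717 ≡ 229 (mod 2869).
x_0 = 229.
x_1 = 229^2 mod 2869 = 799.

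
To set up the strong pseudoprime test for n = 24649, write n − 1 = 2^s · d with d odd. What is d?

Halving: 24648 → 12324 → 6162 → 3081; 3081 is odd.
So 24648 = 2^3 · 3081.

3081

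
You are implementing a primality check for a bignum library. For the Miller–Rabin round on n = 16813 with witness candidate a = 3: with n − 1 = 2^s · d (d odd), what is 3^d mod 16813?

9272

n − 1 = 16812 = 2^2 · 4203, so s = 2 and d = 4203.
3^4203 mod 16813 = 9272.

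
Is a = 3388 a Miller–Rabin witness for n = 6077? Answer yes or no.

yes

n − 1 = 6076 = 2^2 · 1519, so s = 2 and d = 1519.
Repeated squaring mod 6077: 3388^1 ≡ 3388, 3388^2 ≡ 5168, 3388^4 ≡ 5886, 3388^8 ≡ 19, 3388^16 ≡ 361, 3388^32 ≡ 2704, 3388^64 ≡ 985, 3388^128 ≡ 3982, 3388^256 ≡ 1431, 3388^512 ≡ 5889, 3388^1024 ≡ 4959.
1519 = 1024 + 256 + 128 + 64 + 32 + 8 + 4 + 2 + 1, so 3388^1519 ≡ 4959·1431·3982·985·2704·19·5886·5168·3388 ≡ 2760 (mod 6077).
x_0 = 3388^1519 mod 6077 = 2760.
x_0 is neither 1 nor 6076, so continue squaring.
x_1 = 2760^2 mod 6077 = 3119.
Reached i = s−1 = 1 without hitting −1: 3388 is a Miller–Rabin witness and 6077 is composite.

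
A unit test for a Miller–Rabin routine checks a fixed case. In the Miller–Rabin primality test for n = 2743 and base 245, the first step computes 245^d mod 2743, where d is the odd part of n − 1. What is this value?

2098

n − 1 = 2742 = 2^1 · 1371, so s = 1 and d = 1371.
Repeated squaring mod 2743: 245^1 ≡ 245, 245^2 ≡ 2422, 245^4 ≡ 1550, 245^8 ≡ 2375, 245^16 ≡ 1017, 245^32 ≡ 178, 245^64 ≡ 1511, 245^128 ≡ 945, 245^256 ≡ 1550, 245^512 ≡ 2375, 245^1024 ≡ 1017.
1371 = 1024 + 256 + 64 + 16 + 8 + 2 + 1, so 245^1371 ≡ 1017·1550·1511·1017·2375·2422·245 ≡ 2098 (mod 2743).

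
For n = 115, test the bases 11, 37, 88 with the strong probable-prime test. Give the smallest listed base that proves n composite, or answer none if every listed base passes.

n − 1 = 114 = 2^1 · 57, so s = 1 and d = 57.
Base 11: x_0 = 11^57 mod 115 = 86. x_0 ∉ {1, 114} and s = 1, so 11 is a Miller–Rabin witness and 115 is composite.
Base 37: x_0 = 37^57 mod 115 = 57. x_0 ∉ {1, 114} and s = 1, so 37 is a Miller–Rabin witness and 115 is composite.
Base 88: x_0 = 88^57 mod 115 = 53. x_0 ∉ {1, 114} and s = 1, so 88 is a Miller–Rabin witness and 115 is composite.
The smallest witness among the given bases is 11.

11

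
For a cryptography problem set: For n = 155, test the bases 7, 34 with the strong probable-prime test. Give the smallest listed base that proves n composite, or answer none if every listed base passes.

n − 1 = 154 = 2^1 · 77, so s = 1 and d = 77.
Base 7: x_0 = 7^77 mod 155 = 142. x_0 ∉ {1, 154} and s = 1, so 7 is a Miller–Rabin witness and 155 is composite.
Base 34: x_0 = 34^77 mod 155 = 84. x_0 ∉ {1, 154} and s = 1, so 34 is a Miller–Rabin witness and 155 is composite.
The smallest witness among the given bases is 7.

7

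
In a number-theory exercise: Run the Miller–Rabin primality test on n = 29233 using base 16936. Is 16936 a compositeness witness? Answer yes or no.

yes

n − 1 = 29232 = 2^4 · 1827, so s = 4 and d = 1827.
x_0 = 16936^1827 mod 29233 = 23192.
x_0 is neither 1 nor 29232, so continue squaring.
x_1 = 23192^2 mod 29233 = 10897.
x_2 = 10897^2 mod 29233 = 163.
x_3 = 163^2 mod 29233 = 26569.
Reached i = s−1 = 3 without hitting −1: 16936 is a Miller–Rabin witness and 29233 is composite.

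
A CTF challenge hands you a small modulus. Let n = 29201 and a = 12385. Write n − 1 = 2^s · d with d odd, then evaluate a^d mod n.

n − 1 = 29200 = 2^4 · 1825, so s = 4 and d = 1825.
By repeated squaring, 12385^1825 ≡ 18215 (mod 29201).

18215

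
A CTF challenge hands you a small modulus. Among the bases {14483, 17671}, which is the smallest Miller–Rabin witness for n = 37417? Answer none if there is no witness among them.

17671

n − 1 = 37416 = 2^3 · 4677, so s = 3 and d = 4677.
Base 14483: x_0 = 14483^4677 mod 37417 = 37416. x_0 = 37416 ≡ −1, so 14483 is not a witness.
Base 17671: x_0 = 17671^4677 mod 37417 = 2729. x_0 is neither 1 nor 37416, so continue squaring. x_1 = 2729^2 mod 37417 = 1458. x_2 = 1458^2 mod 37417 = 30412. Reached i = s−1 = 2 without hitting −1: 17671 is a Miller–Rabin witness and 37417 is composite.
The smallest witness among the given bases is 17671.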